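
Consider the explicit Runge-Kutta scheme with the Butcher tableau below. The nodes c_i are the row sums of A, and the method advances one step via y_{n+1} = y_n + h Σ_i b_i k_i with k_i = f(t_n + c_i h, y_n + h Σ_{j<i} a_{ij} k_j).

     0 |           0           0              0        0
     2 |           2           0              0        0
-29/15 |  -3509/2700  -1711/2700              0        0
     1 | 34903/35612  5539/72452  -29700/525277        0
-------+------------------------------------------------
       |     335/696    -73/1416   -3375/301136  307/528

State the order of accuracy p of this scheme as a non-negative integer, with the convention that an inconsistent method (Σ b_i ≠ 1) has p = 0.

4

b = (335/696, -73/1416, -3375/301136, 307/528)
c = (0, 2, -29/15, 1)
Ac = (0, 0, -1711/1350, 161/614)
Σ b_i: 335/696·1 + (-73/1416)·1 + (-3375/301136)·1 + 307/528·1 = 1 ✓
b·c: (-73/1416)·2 + (-3375/301136)·(-29/15) + 307/528·1 = 1/2 ✓
b·c²: (-73/1416)·4 + (-3375/301136)·841/225 + 307/528·1 = 1/3 ✓
b·Ac: (-3375/301136)·(-1711/1350) + 307/528·161/614 = 1/6 ✓
b·c³: (-73/1416)·8 + (-3375/301136)·(-24389/3375) + 307/528·1 = 1/4 ✓
b·(c∘Ac): (-3375/301136)·49619/20250 + 307/528·161/614 = 1/8 ✓
b·Ac²: (-3375/301136)·(-1711/675) + 307/528·29/307 = 1/12 ✓
b·A²c: 307/528·22/307 = 1/24 ✓; 4 stages ⇒ order 4.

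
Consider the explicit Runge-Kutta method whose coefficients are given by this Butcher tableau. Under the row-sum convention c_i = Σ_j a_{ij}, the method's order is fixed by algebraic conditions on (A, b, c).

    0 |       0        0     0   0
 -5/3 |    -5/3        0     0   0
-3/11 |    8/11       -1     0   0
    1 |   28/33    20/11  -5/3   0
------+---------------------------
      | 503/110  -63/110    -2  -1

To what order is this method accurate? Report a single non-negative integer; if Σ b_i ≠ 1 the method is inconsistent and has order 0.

b = (503/110, -63/110, -2, -1)
c = (0, -5/3, -3/11, 1)
Ac = (0, 0, 5/3, -85/33)
Σ b_i: 503/110·1 + (-63/110)·1 + (-2)·1 + (-1)·1 = 1 ✓
b·c: (-63/110)·(-5/3) + (-2)·(-3/11) + (-1)·1 = 1/2 ✓
b·c²: (-63/110)·25/9 + (-2)·9/121 + (-1)·1 = -663/242 ≠ 1/3 ⇒ order 2.
b·Ac: (-2)·5/3 + (-1)·(-85/33) = -25/33 ≠ 1/6

2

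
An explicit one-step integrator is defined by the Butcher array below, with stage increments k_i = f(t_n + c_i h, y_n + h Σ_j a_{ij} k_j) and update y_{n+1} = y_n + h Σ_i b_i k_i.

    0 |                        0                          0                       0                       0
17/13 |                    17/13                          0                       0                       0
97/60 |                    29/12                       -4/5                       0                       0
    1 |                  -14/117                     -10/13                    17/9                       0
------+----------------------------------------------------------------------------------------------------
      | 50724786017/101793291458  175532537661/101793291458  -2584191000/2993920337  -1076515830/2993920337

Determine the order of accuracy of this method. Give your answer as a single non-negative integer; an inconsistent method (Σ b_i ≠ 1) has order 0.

3

b = (50724786017/101793291458, 175532537661/101793291458, -2584191000/2993920337, -1076515830/2993920337)
c = (0, 17/13, 97/60, 1)
Ac = (0, 0, -68/65, 186881/91260)
Σ b_i: 50724786017/101793291458·1 + 175532537661/101793291458·1 + (-2584191000/2993920337)·1 + (-1076515830/2993920337)·1 = 1 ✓
b·c: 175532537661/101793291458·17/13 + (-2584191000/2993920337)·97/60 + (-1076515830/2993920337)·1 = 1/2 ✓
b·c²: 175532537661/101793291458·289/169 + (-2584191000/2993920337)·9409/3600 + (-1076515830/2993920337)·1 = 1/3 ✓
b·Ac: (-2584191000/2993920337)·(-68/65) + (-1076515830/2993920337)·186881/91260 = 1/6 ✓
b·c³: 175532537661/101793291458·4913/2197 + (-2584191000/2993920337)·912673/216000 + (-1076515830/2993920337)·1 = -421721077357/2802309435432 ≠ 1/4 ⇒ order 3.
b·(c∘Ac): (-2584191000/2993920337)·(-1649/975) + (-1076515830/2993920337)·186881/91260 = 9938673853/13736810958 ≠ 1/8
b·Ac²: (-2584191000/2993920337)·(-1156/845) + (-1076515830/2993920337)·257780741/71182800 = -99983785979/824208657480 ≠ 1/12
b·A²c: (-1076515830/2993920337)·(-1156/585) = 125133464/176112961 ≠ 1/24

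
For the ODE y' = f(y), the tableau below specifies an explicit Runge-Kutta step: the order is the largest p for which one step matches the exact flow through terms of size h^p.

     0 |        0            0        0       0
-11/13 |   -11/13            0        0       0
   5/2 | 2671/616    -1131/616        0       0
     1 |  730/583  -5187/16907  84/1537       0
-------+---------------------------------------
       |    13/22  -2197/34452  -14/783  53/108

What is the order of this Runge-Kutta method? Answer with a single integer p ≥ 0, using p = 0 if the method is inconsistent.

b = (13/22, -2197/34452, -14/783, 53/108)
c = (0, -11/13, 5/2, 1)
Ac = (0, 0, 87/56, 21/53)
Σ b_i: 13/22·1 + (-2197/34452)·1 + (-14/783)·1 + 53/108·1 = 1 ✓
b·c: (-2197/34452)·(-11/13) + (-14/783)·5/2 + 53/108·1 = 1/2 ✓
b·c²: (-2197/34452)·121/169 + (-14/783)·25/4 + 53/108·1 = 1/3 ✓
b·Ac: (-14/783)·87/56 + 53/108·21/53 = 1/6 ✓
b·c³: (-2197/34452)·(-1331/2197) + (-14/783)·125/8 + 53/108·1 = 1/4 ✓
b·(c∘Ac): (-14/783)·435/112 + 53/108·21/53 = 1/8 ✓
b·Ac²: (-14/783)·(-957/728) + 53/108·84/689 = 1/12 ✓
b·A²c: 53/108·9/106 = 1/24 ✓; 4 stages ⇒ order 4.

4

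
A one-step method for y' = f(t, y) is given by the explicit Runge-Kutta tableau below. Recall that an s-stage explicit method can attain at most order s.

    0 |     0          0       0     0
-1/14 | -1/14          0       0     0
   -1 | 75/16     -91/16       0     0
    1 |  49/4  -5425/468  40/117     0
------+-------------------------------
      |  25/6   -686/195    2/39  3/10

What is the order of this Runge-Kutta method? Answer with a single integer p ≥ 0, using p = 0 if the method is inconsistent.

b = (25/6, -686/195, 2/39, 3/10)
c = (0, -1/14, -1, 1)
Ac = (0, 0, 13/32, 35/72)
Σ b_i: 25/6·1 + (-686/195)·1 + 2/39·1 + 3/10·1 = 1 ✓
b·c: (-686/195)·(-1/14) + 2/39·(-1) + 3/10·1 = 1/2 ✓
b·c²: (-686/195)·1/196 + 2/39·1 + 3/10·1 = 1/3 ✓
b·Ac: 2/39·13/32 + 3/10·35/72 = 1/6 ✓
b·c³: (-686/195)·(-1/2744) + 2/39·(-1) + 3/10·1 = 1/4 ✓
b·(c∘Ac): 2/39·(-13/32) + 3/10·35/72 = 1/8 ✓
b·Ac²: 2/39·(-13/448) + 3/10·95/336 = 1/12 ✓
b·A²c: 3/10·5/36 = 1/24 ✓; 4 stages ⇒ order 4.

4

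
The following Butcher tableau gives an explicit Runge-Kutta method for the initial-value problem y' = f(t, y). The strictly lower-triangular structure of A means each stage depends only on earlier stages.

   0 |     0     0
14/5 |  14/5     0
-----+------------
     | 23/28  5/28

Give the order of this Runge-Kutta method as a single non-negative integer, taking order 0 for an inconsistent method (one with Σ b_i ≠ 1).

2

b = (23/28, 5/28)
c = (0, 14/5)
Σ b_i: 23/28·1 + 5/28·1 = 1 ✓
b·c: 5/28·14/5 = 1/2 ✓; 2 stages ⇒ order 2.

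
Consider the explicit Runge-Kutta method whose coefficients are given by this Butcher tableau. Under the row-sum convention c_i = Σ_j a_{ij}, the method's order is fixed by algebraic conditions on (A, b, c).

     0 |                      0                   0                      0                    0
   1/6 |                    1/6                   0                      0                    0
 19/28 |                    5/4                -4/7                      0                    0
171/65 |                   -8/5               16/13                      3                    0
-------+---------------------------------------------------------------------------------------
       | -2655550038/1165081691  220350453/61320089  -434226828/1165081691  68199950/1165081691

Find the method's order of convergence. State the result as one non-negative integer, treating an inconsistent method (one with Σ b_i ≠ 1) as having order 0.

b = (-2655550038/1165081691, 220350453/61320089, -434226828/1165081691, 68199950/1165081691)
c = (0, 1/6, 19/28, 171/65)
Ac = (0, 0, -2/21, 2447/1092)
Σ b_i: (-2655550038/1165081691)·1 + 220350453/61320089·1 + (-434226828/1165081691)·1 + 68199950/1165081691·1 = 1 ✓
b·c: 220350453/61320089·1/6 + (-434226828/1165081691)·19/28 + 68199950/1165081691·171/65 = 1/2 ✓
b·c²: 220350453/61320089·1/36 + (-434226828/1165081691)·361/784 + 68199950/1165081691·29241/4225 = 1/3 ✓
b·Ac: (-434226828/1165081691)·(-2/21) + 68199950/1165081691·2447/1092 = 1/6 ✓
b·c³: 220350453/61320089·1/216 + (-434226828/1165081691)·6859/21952 + 68199950/1165081691·5000211/274625 = 3881029897439/4017692231280 ≠ 1/4 ⇒ order 3.
b·(c∘Ac): (-434226828/1165081691)·(-19/294) + 68199950/1165081691·139479/23660 = 45274789/122640178 ≠ 1/8
b·Ac²: (-434226828/1165081691)·(-1/63) + 68199950/1165081691·129847/91728 = 2743722721/30905324856 ≠ 1/12
b·A²c: 68199950/1165081691·(-2/7) = -19485700/1165081691 ≠ 1/24

3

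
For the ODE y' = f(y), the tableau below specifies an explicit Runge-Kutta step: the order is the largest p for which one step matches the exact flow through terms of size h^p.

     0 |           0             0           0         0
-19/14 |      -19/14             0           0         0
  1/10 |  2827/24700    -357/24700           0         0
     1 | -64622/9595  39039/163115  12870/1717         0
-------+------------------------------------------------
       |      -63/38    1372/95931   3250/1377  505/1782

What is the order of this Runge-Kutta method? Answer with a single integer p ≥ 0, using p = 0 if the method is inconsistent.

b = (-63/38, 1372/95931, 3250/1377, 505/1782)
c = (0, -19/14, 1/10, 1)
Ac = (0, 0, 51/2600, 429/1010)
Σ b_i: (-63/38)·1 + 1372/95931·1 + 3250/1377·1 + 505/1782·1 = 1 ✓
b·c: 1372/95931·(-19/14) + 3250/1377·1/10 + 505/1782·1 = 1/2 ✓
b·c²: 1372/95931·361/196 + 3250/1377·1/100 + 505/1782·1 = 1/3 ✓
b·Ac: 3250/1377·51/2600 + 505/1782·429/1010 = 1/6 ✓
b·c³: 1372/95931·(-6859/2744) + 3250/1377·1/1000 + 505/1782·1 = 1/4 ✓
b·(c∘Ac): 3250/1377·51/26000 + 505/1782·429/1010 = 1/8 ✓
b·Ac²: 3250/1377·(-969/36400) + 505/1782·7293/14140 = 1/12 ✓
b·A²c: 505/1782·297/2020 = 1/24 ✓; 4 stages ⇒ order 4.

4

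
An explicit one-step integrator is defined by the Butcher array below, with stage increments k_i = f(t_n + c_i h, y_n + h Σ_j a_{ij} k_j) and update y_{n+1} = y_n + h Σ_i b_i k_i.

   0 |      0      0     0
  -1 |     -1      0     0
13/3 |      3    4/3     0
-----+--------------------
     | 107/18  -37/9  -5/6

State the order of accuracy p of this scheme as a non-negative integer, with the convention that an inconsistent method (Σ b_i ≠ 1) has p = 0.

2

b = (107/18, -37/9, -5/6)
c = (0, -1, 13/3)
Ac = (0, 0, -4/3)
Σ b_i: 107/18·1 + (-37/9)·1 + (-5/6)·1 = 1 ✓
b·c: (-37/9)·(-1) + (-5/6)·13/3 = 1/2 ✓
b·c²: (-37/9)·1 + (-5/6)·169/9 = -1067/54 ≠ 1/3 ⇒ order 2.
b·Ac: (-5/6)·(-4/3) = 10/9 ≠ 1/6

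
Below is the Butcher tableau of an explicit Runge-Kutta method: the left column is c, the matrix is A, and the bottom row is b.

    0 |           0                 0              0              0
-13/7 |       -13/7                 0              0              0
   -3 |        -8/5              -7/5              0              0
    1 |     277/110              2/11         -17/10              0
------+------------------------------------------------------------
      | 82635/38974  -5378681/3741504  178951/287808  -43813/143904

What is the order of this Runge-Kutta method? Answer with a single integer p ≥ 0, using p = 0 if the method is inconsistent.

b = (82635/38974, -5378681/3741504, 178951/287808, -43813/143904)
c = (0, -13/7, -3, 1)
Ac = (0, 0, 13/5, 3667/770)
Σ b_i: 82635/38974·1 + (-5378681/3741504)·1 + 178951/287808·1 + (-43813/143904)·1 = 1 ✓
b·c: (-5378681/3741504)·(-13/7) + 178951/287808·(-3) + (-43813/143904)·1 = 1/2 ✓
b·c²: (-5378681/3741504)·169/49 + 178951/287808·9 + (-43813/143904)·1 = 1/3 ✓
b·Ac: 178951/287808·13/5 + (-43813/143904)·3667/770 = 1/6 ✓
b·c³: (-5378681/3741504)·(-2197/343) + 178951/287808·(-27) + (-43813/143904)·1 = -82730/10493 ≠ 1/4 ⇒ order 3.
b·(c∘Ac): 178951/287808·(-39/5) + (-43813/143904)·3667/770 = -2266403/359760 ≠ 1/8
b·Ac²: 178951/287808·(-169/35) + (-43813/143904)·(-79087/5390) = 1844723/1259160 ≠ 1/12
b·A²c: (-43813/143904)·(-221/50) = 9682673/7195200 ≠ 1/24

3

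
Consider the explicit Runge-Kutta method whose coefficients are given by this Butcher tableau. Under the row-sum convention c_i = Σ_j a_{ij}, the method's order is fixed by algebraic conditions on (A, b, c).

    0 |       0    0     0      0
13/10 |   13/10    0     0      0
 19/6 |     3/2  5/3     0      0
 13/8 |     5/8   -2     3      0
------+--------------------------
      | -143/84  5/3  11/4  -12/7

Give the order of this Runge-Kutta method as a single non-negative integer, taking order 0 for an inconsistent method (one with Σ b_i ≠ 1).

b = (-143/84, 5/3, 11/4, -12/7)
c = (0, 13/10, 19/6, 13/8)
Ac = (0, 0, 13/6, 69/10)
Σ b_i: (-143/84)·1 + 5/3·1 + 11/4·1 + (-12/7)·1 = 1 ✓
b·c: 5/3·13/10 + 11/4·19/6 + (-12/7)·13/8 = 453/56 ≠ 1/2 ⇒ order 1.

1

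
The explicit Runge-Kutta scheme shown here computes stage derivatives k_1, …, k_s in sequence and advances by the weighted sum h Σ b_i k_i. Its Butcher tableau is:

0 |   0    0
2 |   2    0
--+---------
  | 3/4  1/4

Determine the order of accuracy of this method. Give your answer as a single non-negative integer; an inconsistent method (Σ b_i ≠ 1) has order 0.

2

b = (3/4, 1/4)
c = (0, 2)
Σ b_i: 3/4·1 + 1/4·1 = 1 ✓
b·c: 1/4·2 = 1/2 ✓; 2 stages ⇒ order 2.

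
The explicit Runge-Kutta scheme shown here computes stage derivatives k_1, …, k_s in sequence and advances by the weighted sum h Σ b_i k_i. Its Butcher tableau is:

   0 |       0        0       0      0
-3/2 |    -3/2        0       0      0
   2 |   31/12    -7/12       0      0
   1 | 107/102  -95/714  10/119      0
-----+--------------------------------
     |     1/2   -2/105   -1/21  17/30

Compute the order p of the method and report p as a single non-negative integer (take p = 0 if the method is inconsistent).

b = (1/2, -2/105, -1/21, 17/30)
c = (0, -3/2, 2, 1)
Ac = (0, 0, 7/8, 25/68)
Σ b_i: 1/2·1 + (-2/105)·1 + (-1/21)·1 + 17/30·1 = 1 ✓
b·c: (-2/105)·(-3/2) + (-1/21)·2 + 17/30·1 = 1/2 ✓
b·c²: (-2/105)·9/4 + (-1/21)·4 + 17/30·1 = 1/3 ✓
b·Ac: (-1/21)·7/8 + 17/30·25/68 = 1/6 ✓
b·c³: (-2/105)·(-27/8) + (-1/21)·8 + 17/30·1 = 1/4 ✓
b·(c∘Ac): (-1/21)·7/4 + 17/30·25/68 = 1/8 ✓
b·Ac²: (-1/21)·(-21/16) + 17/30·5/136 = 1/12 ✓
b·A²c: 17/30·5/68 = 1/24 ✓; 4 stages ⇒ order 4.

4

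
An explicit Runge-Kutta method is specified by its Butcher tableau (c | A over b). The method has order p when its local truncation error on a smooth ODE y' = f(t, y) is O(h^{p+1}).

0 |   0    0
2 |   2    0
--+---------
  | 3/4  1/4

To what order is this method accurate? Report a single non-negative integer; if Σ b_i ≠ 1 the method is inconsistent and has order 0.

2

b = (3/4, 1/4)
c = (0, 2)
Σ b_i: 3/4·1 + 1/4·1 = 1 ✓
b·c: 1/4·2 = 1/2 ✓; 2 stages ⇒ order 2.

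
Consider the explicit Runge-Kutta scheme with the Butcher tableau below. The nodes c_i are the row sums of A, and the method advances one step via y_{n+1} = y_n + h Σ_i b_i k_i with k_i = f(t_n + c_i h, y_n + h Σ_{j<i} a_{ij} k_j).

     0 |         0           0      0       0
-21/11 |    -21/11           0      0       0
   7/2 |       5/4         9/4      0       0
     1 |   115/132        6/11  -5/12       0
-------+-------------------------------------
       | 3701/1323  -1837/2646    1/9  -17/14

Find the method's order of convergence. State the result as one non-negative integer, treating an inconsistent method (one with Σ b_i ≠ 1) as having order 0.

b = (3701/1323, -1837/2646, 1/9, -17/14)
c = (0, -21/11, 7/2, 1)
Ac = (0, 0, -189/44, -7259/2904)
Σ b_i: 3701/1323·1 + (-1837/2646)·1 + 1/9·1 + (-17/14)·1 = 1 ✓
b·c: (-1837/2646)·(-21/11) + 1/9·7/2 + (-17/14)·1 = 1/2 ✓
b·c²: (-1837/2646)·441/121 + 1/9·49/4 + (-17/14)·1 = -6607/2772 ≠ 1/3 ⇒ order 2.
b·Ac: 1/9·(-189/44) + (-17/14)·(-7259/2904) = 14857/5808 ≠ 1/6

2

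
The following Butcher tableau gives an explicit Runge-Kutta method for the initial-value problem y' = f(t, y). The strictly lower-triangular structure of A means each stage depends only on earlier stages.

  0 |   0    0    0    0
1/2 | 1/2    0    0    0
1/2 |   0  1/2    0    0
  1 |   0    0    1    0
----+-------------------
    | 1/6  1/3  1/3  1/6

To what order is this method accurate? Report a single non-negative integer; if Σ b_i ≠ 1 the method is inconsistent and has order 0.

4

b = (1/6, 1/3, 1/3, 1/6)
c = (0, 1/2, 1/2, 1)
Ac = (0, 0, 1/4, 1/2)
Σ b_i: 1/6·1 + 1/3·1 + 1/3·1 + 1/6·1 = 1 ✓
b·c: 1/3·1/2 + 1/3·1/2 + 1/6·1 = 1/2 ✓
b·c²: 1/3·1/4 + 1/3·1/4 + 1/6·1 = 1/3 ✓
b·Ac: 1/3·1/4 + 1/6·1/2 = 1/6 ✓
b·c³: 1/3·1/8 + 1/3·1/8 + 1/6·1 = 1/4 ✓
b·(c∘Ac): 1/3·1/8 + 1/6·1/2 = 1/8 ✓
b·Ac²: 1/3·1/8 + 1/6·1/4 = 1/12 ✓
b·A²c: 1/6·1/4 = 1/24 ✓; 4 stages ⇒ order 4.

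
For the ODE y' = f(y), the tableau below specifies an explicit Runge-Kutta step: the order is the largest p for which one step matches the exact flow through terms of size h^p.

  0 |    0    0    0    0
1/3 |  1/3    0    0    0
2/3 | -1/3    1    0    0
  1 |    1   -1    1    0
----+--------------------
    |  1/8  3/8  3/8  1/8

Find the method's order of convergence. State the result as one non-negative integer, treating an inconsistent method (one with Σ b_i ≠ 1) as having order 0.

b = (1/8, 3/8, 3/8, 1/8)
c = (0, 1/3, 2/3, 1)
Ac = (0, 0, 1/3, 1/3)
Σ b_i: 1/8·1 + 3/8·1 + 3/8·1 + 1/8·1 = 1 ✓
b·c: 3/8·1/3 + 3/8·2/3 + 1/8·1 = 1/2 ✓
b·c²: 3/8·1/9 + 3/8·4/9 + 1/8·1 = 1/3 ✓
b·Ac: 3/8·1/3 + 1/8·1/3 = 1/6 ✓
b·c³: 3/8·1/27 + 3/8·8/27 + 1/8·1 = 1/4 ✓
b·(c∘Ac): 3/8·2/9 + 1/8·1/3 = 1/8 ✓
b·Ac²: 3/8·1/9 + 1/8·1/3 = 1/12 ✓
b·A²c: 1/8·1/3 = 1/24 ✓; 4 stages ⇒ order 4.

4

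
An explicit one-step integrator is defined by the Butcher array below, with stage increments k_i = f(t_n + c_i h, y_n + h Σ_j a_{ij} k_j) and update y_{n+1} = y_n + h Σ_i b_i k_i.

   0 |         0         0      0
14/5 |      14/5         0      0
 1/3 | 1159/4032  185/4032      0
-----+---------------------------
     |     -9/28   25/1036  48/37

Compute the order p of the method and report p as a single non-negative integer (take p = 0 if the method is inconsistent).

3

b = (-9/28, 25/1036, 48/37)
c = (0, 14/5, 1/3)
Ac = (0, 0, 37/288)
Σ b_i: (-9/28)·1 + 25/1036·1 + 48/37·1 = 1 ✓
b·c: 25/1036·14/5 + 48/37·1/3 = 1/2 ✓
b·c²: 25/1036·196/25 + 48/37·1/9 = 1/3 ✓
b·Ac: 48/37·37/288 = 1/6 ✓; 3 stages ⇒ order 3.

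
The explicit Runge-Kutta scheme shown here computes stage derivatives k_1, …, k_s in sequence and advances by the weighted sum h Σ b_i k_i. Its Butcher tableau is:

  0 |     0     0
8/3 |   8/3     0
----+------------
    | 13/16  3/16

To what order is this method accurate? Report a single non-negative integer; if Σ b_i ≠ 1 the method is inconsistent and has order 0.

2

b = (13/16, 3/16)
c = (0, 8/3)
Σ b_i: 13/16·1 + 3/16·1 = 1 ✓
b·c: 3/16·8/3 = 1/2 ✓; 2 stages ⇒ order 2.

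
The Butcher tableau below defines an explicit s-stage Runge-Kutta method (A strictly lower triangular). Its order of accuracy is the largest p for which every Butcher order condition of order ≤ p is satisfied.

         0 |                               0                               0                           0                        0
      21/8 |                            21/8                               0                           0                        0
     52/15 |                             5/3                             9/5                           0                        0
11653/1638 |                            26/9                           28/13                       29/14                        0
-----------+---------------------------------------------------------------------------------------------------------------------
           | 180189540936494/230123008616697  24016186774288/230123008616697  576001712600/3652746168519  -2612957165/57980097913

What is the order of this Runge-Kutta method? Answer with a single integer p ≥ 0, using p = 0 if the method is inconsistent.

b = (180189540936494/230123008616697, 24016186774288/230123008616697, 576001712600/3652746168519, -2612957165/57980097913)
c = (0, 21/8, 52/15, 11653/1638)
Ac = (0, 0, 189/40, 35039/2730)
Σ b_i: 180189540936494/230123008616697·1 + 24016186774288/230123008616697·1 + 576001712600/3652746168519·1 + (-2612957165/57980097913)·1 = 1 ✓
b·c: 24016186774288/230123008616697·21/8 + 576001712600/3652746168519·52/15 + (-2612957165/57980097913)·11653/1638 = 1/2 ✓
b·c²: 24016186774288/230123008616697·441/64 + 576001712600/3652746168519·2704/225 + (-2612957165/57980097913)·135792409/2683044 = 1/3 ✓
b·Ac: 576001712600/3652746168519·189/40 + (-2612957165/57980097913)·35039/2730 = 1/6 ✓
b·c³: 24016186774288/230123008616697·9261/512 + 576001712600/3652746168519·140608/3375 + (-2612957165/57980097913)·1582388942077/4394826072 = -33468878896869193543/4307902721304567840 ≠ 1/4 ⇒ order 3.
b·(c∘Ac): 576001712600/3652746168519·819/50 + (-2612957165/57980097913)·408309467/4471740 = -67152218728061/43832954022228 ≠ 1/8
b·Ac²: 576001712600/3652746168519·3969/320 + (-2612957165/57980097913)·13017289/327600 = 6893037131543/41745670497360 ≠ 1/12
b·A²c: (-2612957165/57980097913)·783/80 = -409189092039/927681566608 ≠ 1/24

3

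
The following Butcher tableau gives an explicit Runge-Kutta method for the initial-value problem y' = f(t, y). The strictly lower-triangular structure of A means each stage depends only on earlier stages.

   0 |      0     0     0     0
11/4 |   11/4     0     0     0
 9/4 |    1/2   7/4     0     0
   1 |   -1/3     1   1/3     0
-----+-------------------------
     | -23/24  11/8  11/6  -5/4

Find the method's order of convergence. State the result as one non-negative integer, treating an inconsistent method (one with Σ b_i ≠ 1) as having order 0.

1

b = (-23/24, 11/8, 11/6, -5/4)
c = (0, 11/4, 9/4, 1)
Ac = (0, 0, 77/16, 7/2)
Σ b_i: (-23/24)·1 + 11/8·1 + 11/6·1 + (-5/4)·1 = 1 ✓
b·c: 11/8·11/4 + 11/6·9/4 + (-5/4)·1 = 213/32 ≠ 1/2 ⇒ order 1.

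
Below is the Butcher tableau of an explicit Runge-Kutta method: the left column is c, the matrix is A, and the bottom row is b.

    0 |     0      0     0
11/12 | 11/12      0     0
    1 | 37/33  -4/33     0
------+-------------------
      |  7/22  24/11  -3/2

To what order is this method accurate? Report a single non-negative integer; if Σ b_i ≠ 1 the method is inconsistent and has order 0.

3

b = (7/22, 24/11, -3/2)
c = (0, 11/12, 1)
Ac = (0, 0, -1/9)
Σ b_i: 7/22·1 + 24/11·1 + (-3/2)·1 = 1 ✓
b·c: 24/11·11/12 + (-3/2)·1 = 1/2 ✓
b·c²: 24/11·121/144 + (-3/2)·1 = 1/3 ✓
b·Ac: (-3/2)·(-1/9) = 1/6 ✓; 3 stages ⇒ order 3.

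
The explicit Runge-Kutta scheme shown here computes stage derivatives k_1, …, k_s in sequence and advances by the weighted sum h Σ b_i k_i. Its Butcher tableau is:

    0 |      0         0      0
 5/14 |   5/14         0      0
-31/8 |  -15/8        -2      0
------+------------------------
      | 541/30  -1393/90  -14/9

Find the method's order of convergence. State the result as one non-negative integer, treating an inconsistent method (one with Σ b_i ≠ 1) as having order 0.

2

b = (541/30, -1393/90, -14/9)
c = (0, 5/14, -31/8)
Ac = (0, 0, -5/7)
Σ b_i: 541/30·1 + (-1393/90)·1 + (-14/9)·1 = 1 ✓
b·c: (-1393/90)·5/14 + (-14/9)·(-31/8) = 1/2 ✓
b·c²: (-1393/90)·25/196 + (-14/9)·961/64 = -17023/672 ≠ 1/3 ⇒ order 2.
b·Ac: (-14/9)·(-5/7) = 10/9 ≠ 1/6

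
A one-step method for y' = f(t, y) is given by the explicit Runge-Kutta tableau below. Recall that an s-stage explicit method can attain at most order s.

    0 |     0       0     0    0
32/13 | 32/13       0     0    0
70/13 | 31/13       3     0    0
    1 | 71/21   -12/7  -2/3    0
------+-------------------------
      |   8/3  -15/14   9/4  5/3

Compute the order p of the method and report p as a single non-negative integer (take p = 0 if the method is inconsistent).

0

b = (8/3, -15/14, 9/4, 5/3)
c = (0, 32/13, 70/13, 1)
Ac = (0, 0, 96/13, -164/21)
Σ b_i: 8/3·1 + (-15/14)·1 + 9/4·1 + 5/3·1 = 463/84 ≠ 1 ⇒ order 0.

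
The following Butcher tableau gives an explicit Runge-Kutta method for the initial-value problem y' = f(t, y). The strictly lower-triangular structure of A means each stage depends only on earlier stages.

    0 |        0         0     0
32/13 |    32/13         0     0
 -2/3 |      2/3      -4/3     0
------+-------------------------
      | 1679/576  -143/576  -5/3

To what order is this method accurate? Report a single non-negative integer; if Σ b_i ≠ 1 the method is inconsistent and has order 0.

2

b = (1679/576, -143/576, -5/3)
c = (0, 32/13, -2/3)
Ac = (0, 0, -128/39)
Σ b_i: 1679/576·1 + (-143/576)·1 + (-5/3)·1 = 1 ✓
b·c: (-143/576)·32/13 + (-5/3)·(-2/3) = 1/2 ✓
b·c²: (-143/576)·1024/169 + (-5/3)·4/9 = -788/351 ≠ 1/3 ⇒ order 2.
b·Ac: (-5/3)·(-128/39) = 640/117 ≠ 1/6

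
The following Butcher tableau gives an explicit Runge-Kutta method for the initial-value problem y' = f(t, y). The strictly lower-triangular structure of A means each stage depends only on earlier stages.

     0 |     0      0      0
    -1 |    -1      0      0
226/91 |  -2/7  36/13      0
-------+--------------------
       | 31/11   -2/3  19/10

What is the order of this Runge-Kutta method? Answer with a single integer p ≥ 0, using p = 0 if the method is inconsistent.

0

b = (31/11, -2/3, 19/10)
c = (0, -1, 226/91)
Ac = (0, 0, -36/13)
Σ b_i: 31/11·1 + (-2/3)·1 + 19/10·1 = 1337/330 ≠ 1 ⇒ order 0.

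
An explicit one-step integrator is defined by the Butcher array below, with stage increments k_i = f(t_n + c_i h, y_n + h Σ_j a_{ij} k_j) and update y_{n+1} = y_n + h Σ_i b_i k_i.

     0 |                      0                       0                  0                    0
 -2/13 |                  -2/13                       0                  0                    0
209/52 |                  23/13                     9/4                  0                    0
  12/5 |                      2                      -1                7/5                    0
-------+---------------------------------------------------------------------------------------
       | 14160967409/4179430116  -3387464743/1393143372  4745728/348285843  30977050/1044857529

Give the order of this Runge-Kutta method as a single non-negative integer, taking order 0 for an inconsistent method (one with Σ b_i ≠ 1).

b = (14160967409/4179430116, -3387464743/1393143372, 4745728/348285843, 30977050/1044857529)
c = (0, -2/13, 209/52, 12/5)
Ac = (0, 0, -9/26, 1503/260)
Σ b_i: 14160967409/4179430116·1 + (-3387464743/1393143372)·1 + 4745728/348285843·1 + 30977050/1044857529·1 = 1 ✓
b·c: (-3387464743/1393143372)·(-2/13) + 4745728/348285843·209/52 + 30977050/1044857529·12/5 = 1/2 ✓
b·c²: (-3387464743/1393143372)·4/169 + 4745728/348285843·43681/2704 + 30977050/1044857529·144/25 = 1/3 ✓
b·Ac: 4745728/348285843·(-9/26) + 30977050/1044857529·1503/260 = 1/6 ✓
b·c³: (-3387464743/1393143372)·(-8/2197) + 4745728/348285843·9129329/140608 + 30977050/1044857529·1728/125 = 383591403398/294301537335 ≠ 1/4 ⇒ order 3.
b·(c∘Ac): 4745728/348285843·(-1881/1352) + 30977050/1044857529·4509/325 = 197389606/503079551 ≠ 1/8
b·Ac²: 4745728/348285843·9/169 + 30977050/1044857529·305447/13520 = 72862290491/108665183016 ≠ 1/12
b·A²c: 30977050/1044857529·(-63/130) = -1667995/116095281 ≠ 1/24

3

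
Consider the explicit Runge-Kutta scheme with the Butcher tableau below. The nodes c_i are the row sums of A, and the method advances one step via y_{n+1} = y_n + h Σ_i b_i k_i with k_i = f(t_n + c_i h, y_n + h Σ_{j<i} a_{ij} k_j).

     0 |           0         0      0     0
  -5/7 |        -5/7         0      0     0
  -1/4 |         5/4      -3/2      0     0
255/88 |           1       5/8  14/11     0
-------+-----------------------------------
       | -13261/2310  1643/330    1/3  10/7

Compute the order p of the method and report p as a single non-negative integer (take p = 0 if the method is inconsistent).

2

b = (-13261/2310, 1643/330, 1/3, 10/7)
c = (0, -5/7, -1/4, 255/88)
Ac = (0, 0, 15/14, -471/616)
Σ b_i: (-13261/2310)·1 + 1643/330·1 + 1/3·1 + 10/7·1 = 1 ✓
b·c: 1643/330·(-5/7) + 1/3·(-1/4) + 10/7·255/88 = 1/2 ✓
b·c²: 1643/330·25/49 + 1/3·1/16 + 10/7·65025/7744 = 8285323/569184 ≠ 1/3 ⇒ order 2.
b·Ac: 1/3·15/14 + 10/7·(-471/616) = -1585/2156 ≠ 1/6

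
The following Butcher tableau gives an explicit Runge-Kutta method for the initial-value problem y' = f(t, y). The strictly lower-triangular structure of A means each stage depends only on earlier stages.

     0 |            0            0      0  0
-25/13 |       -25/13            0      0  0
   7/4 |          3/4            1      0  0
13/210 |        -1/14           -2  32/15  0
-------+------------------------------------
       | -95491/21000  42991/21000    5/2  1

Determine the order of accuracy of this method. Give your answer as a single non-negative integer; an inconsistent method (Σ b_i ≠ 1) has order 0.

b = (-95491/21000, 42991/21000, 5/2, 1)
c = (0, -25/13, 7/4, 13/210)
Ac = (0, 0, -25/13, 1478/195)
Σ b_i: (-95491/21000)·1 + 42991/21000·1 + 5/2·1 + 1·1 = 1 ✓
b·c: 42991/21000·(-25/13) + 5/2·7/4 + 1·13/210 = 1/2 ✓
b·c²: 42991/21000·625/169 + 5/2·49/16 + 1·169/44100 = 69855701/4586400 ≠ 1/3 ⇒ order 2.
b·Ac: 5/2·(-25/13) + 1·1478/195 = 1081/390 ≠ 1/6

2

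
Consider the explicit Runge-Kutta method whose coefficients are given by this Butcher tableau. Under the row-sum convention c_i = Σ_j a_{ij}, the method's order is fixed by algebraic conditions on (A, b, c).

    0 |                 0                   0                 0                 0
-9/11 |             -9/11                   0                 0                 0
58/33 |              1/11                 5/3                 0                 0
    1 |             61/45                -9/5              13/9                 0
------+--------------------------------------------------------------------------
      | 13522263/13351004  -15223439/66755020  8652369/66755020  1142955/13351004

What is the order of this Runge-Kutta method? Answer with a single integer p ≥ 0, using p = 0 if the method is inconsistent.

b = (13522263/13351004, -15223439/66755020, 8652369/66755020, 1142955/13351004)
c = (0, -9/11, 58/33, 1)
Ac = (0, 0, -15/11, 5957/1485)
Σ b_i: 13522263/13351004·1 + (-15223439/66755020)·1 + 8652369/66755020·1 + 1142955/13351004·1 = 1 ✓
b·c: (-15223439/66755020)·(-9/11) + 8652369/66755020·58/33 + 1142955/13351004·1 = 1/2 ✓
b·c²: (-15223439/66755020)·81/121 + 8652369/66755020·3364/1089 + 1142955/13351004·1 = 1/3 ✓
b·Ac: 8652369/66755020·(-15/11) + 1142955/13351004·5957/1485 = 1/6 ✓
b·c³: (-15223439/66755020)·(-729/1331) + 8652369/66755020·195112/35937 + 1142955/13351004·1 = 3323023999/3634810839 ≠ 1/4 ⇒ order 3.
b·(c∘Ac): 8652369/66755020·(-290/121) + 1142955/13351004·5957/1485 = 14437097/440583132 ≠ 1/8
b·Ac²: 8652369/66755020·135/121 + 1142955/13351004·159611/49005 = 139920124/330437349 ≠ 1/12
b·A²c: 1142955/13351004·(-65/33) = -2251275/13351004 ≠ 1/24

3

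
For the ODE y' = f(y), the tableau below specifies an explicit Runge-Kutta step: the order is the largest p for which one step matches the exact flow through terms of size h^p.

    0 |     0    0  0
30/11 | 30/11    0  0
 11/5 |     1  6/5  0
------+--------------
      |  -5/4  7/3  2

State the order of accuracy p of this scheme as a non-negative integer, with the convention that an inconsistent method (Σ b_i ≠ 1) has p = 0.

b = (-5/4, 7/3, 2)
c = (0, 30/11, 11/5)
Ac = (0, 0, 36/11)
Σ b_i: (-5/4)·1 + 7/3·1 + 2·1 = 37/12 ≠ 1 ⇒ order 0.

0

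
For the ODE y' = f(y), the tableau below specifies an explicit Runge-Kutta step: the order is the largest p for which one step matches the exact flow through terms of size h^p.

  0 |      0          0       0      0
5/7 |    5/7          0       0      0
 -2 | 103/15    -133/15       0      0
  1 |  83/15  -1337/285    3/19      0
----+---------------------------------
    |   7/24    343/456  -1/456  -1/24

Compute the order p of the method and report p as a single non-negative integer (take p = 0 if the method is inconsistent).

4

b = (7/24, 343/456, -1/456, -1/24)
c = (0, 5/7, -2, 1)
Ac = (0, 0, -19/3, -11/3)
Σ b_i: 7/24·1 + 343/456·1 + (-1/456)·1 + (-1/24)·1 = 1 ✓
b·c: 343/456·5/7 + (-1/456)·(-2) + (-1/24)·1 = 1/2 ✓
b·c²: 343/456·25/49 + (-1/456)·4 + (-1/24)·1 = 1/3 ✓
b·Ac: (-1/456)·(-19/3) + (-1/24)·(-11/3) = 1/6 ✓
b·c³: 343/456·125/343 + (-1/456)·(-8) + (-1/24)·1 = 1/4 ✓
b·(c∘Ac): (-1/456)·38/3 + (-1/24)·(-11/3) = 1/8 ✓
b·Ac²: (-1/456)·(-95/21) + (-1/24)·(-37/21) = 1/12 ✓
b·A²c: (-1/24)·(-1) = 1/24 ✓; 4 stages ⇒ order 4.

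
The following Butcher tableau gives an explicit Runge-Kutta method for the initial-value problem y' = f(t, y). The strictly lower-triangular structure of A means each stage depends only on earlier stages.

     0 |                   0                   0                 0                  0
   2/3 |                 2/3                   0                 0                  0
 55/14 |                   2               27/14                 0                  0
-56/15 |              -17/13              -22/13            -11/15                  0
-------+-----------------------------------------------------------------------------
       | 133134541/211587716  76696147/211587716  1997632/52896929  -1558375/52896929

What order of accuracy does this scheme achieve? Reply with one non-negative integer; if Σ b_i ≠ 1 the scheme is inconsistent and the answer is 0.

b = (133134541/211587716, 76696147/211587716, 1997632/52896929, -1558375/52896929)
c = (0, 2/3, 55/14, -56/15)
Ac = (0, 0, 9/7, -2189/546)
Σ b_i: 133134541/211587716·1 + 76696147/211587716·1 + 1997632/52896929·1 + (-1558375/52896929)·1 = 1 ✓
b·c: 76696147/211587716·2/3 + 1997632/52896929·55/14 + (-1558375/52896929)·(-56/15) = 1/2 ✓
b·c²: 76696147/211587716·4/9 + 1997632/52896929·3025/196 + (-1558375/52896929)·3136/225 = 1/3 ✓
b·Ac: 1997632/52896929·9/7 + (-1558375/52896929)·(-2189/546) = 1/6 ✓
b·c³: 76696147/211587716·8/27 + 1997632/52896929·166375/2744 + (-1558375/52896929)·(-175616/3375) = 207891258/52896929 ≠ 1/4 ⇒ order 3.
b·(c∘Ac): 1997632/52896929·495/98 + (-1558375/52896929)·8756/585 = -119114380/476072361 ≠ 1/8
b·Ac²: 1997632/52896929·6/7 + (-1558375/52896929)·(-276793/22932) = 5171568637/13330026108 ≠ 1/12
b·A²c: (-1558375/52896929)·(-33/35) = 1469325/52896929 ≠ 1/24

3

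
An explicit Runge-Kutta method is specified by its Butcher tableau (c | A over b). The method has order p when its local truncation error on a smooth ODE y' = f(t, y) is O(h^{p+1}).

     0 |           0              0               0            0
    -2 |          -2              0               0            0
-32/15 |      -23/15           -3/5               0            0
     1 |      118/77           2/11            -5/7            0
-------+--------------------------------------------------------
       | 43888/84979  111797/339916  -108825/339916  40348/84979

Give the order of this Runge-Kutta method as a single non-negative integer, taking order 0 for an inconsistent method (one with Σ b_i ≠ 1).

b = (43888/84979, 111797/339916, -108825/339916, 40348/84979)
c = (0, -2, -32/15, 1)
Ac = (0, 0, 6/5, 268/231)
Σ b_i: 43888/84979·1 + 111797/339916·1 + (-108825/339916)·1 + 40348/84979·1 = 1 ✓
b·c: 111797/339916·(-2) + (-108825/339916)·(-32/15) + 40348/84979·1 = 1/2 ✓
b·c²: 111797/339916·4 + (-108825/339916)·1024/225 + 40348/84979·1 = 1/3 ✓
b·Ac: (-108825/339916)·6/5 + 40348/84979·268/231 = 1/6 ✓
b·c³: 111797/339916·(-8) + (-108825/339916)·(-32768/3375) + 40348/84979·1 = 3640522/3824055 ≠ 1/4 ⇒ order 3.
b·(c∘Ac): (-108825/339916)·(-64/25) + 40348/84979·268/231 = 349376/254937 ≠ 1/8
b·Ac²: (-108825/339916)·(-12/5) + 40348/84979·(-8744/3465) = -1643581/3824055 ≠ 1/12
b·A²c: 40348/84979·(-6/7) = -34584/84979 ≠ 1/24

3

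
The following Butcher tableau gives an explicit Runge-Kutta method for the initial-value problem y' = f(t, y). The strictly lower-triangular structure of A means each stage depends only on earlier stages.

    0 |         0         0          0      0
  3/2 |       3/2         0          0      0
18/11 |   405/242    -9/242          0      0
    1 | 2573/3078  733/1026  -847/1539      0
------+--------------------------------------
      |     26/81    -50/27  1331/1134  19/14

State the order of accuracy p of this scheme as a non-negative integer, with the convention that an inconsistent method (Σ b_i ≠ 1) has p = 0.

b = (26/81, -50/27, 1331/1134, 19/14)
c = (0, 3/2, 18/11, 1)
Ac = (0, 0, -27/484, 13/76)
Σ b_i: 26/81·1 + (-50/27)·1 + 1331/1134·1 + 19/14·1 = 1 ✓
b·c: (-50/27)·3/2 + 1331/1134·18/11 + 19/14·1 = 1/2 ✓
b·c²: (-50/27)·9/4 + 1331/1134·324/121 + 19/14·1 = 1/3 ✓
b·Ac: 1331/1134·(-27/484) + 19/14·13/76 = 1/6 ✓
b·c³: (-50/27)·27/8 + 1331/1134·5832/1331 + 19/14·1 = 1/4 ✓
b·(c∘Ac): 1331/1134·(-243/2662) + 19/14·13/76 = 1/8 ✓
b·Ac²: 1331/1134·(-81/968) + 19/14·61/456 = 1/12 ✓
b·A²c: 19/14·7/228 = 1/24 ✓; 4 stages ⇒ order 4.

4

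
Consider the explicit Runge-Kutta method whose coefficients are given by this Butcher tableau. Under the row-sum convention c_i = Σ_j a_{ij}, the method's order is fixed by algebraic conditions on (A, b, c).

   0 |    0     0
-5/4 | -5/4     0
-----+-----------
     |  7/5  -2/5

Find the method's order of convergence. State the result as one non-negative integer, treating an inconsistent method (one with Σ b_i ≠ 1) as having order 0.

b = (7/5, -2/5)
c = (0, -5/4)
Σ b_i: 7/5·1 + (-2/5)·1 = 1 ✓
b·c: (-2/5)·(-5/4) = 1/2 ✓; 2 stages ⇒ order 2.

2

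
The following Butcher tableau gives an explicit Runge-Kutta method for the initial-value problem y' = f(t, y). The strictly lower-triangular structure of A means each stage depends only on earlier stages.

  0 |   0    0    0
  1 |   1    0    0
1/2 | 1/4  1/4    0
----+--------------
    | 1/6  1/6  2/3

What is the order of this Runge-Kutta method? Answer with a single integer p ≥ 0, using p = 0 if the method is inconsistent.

3

b = (1/6, 1/6, 2/3)
c = (0, 1, 1/2)
Ac = (0, 0, 1/4)
Σ b_i: 1/6·1 + 1/6·1 + 2/3·1 = 1 ✓
b·c: 1/6·1 + 2/3·1/2 = 1/2 ✓
b·c²: 1/6·1 + 2/3·1/4 = 1/3 ✓
b·Ac: 2/3·1/4 = 1/6 ✓; 3 stages ⇒ order 3.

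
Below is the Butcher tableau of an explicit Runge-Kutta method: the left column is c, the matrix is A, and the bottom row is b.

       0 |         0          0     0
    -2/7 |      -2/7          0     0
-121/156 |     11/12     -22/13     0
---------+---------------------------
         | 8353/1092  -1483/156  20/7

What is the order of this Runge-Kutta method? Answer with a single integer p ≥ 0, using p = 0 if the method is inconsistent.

b = (8353/1092, -1483/156, 20/7)
c = (0, -2/7, -121/156)
Ac = (0, 0, 44/91)
Σ b_i: 8353/1092·1 + (-1483/156)·1 + 20/7·1 = 1 ✓
b·c: (-1483/156)·(-2/7) + 20/7·(-121/156) = 1/2 ✓
b·c²: (-1483/156)·4/49 + 20/7·14641/24336 = 281087/298116 ≠ 1/3 ⇒ order 2.
b·Ac: 20/7·44/91 = 880/637 ≠ 1/6

2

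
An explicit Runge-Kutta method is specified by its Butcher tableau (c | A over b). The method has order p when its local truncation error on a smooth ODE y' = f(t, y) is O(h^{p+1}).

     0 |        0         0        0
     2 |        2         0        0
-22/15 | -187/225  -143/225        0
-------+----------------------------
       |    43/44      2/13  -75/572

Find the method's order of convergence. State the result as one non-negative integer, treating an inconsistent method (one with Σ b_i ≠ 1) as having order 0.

b = (43/44, 2/13, -75/572)
c = (0, 2, -22/15)
Ac = (0, 0, -286/225)
Σ b_i: 43/44·1 + 2/13·1 + (-75/572)·1 = 1 ✓
b·c: 2/13·2 + (-75/572)·(-22/15) = 1/2 ✓
b·c²: 2/13·4 + (-75/572)·484/225 = 1/3 ✓
b·Ac: (-75/572)·(-286/225) = 1/6 ✓; 3 stages ⇒ order 3.

3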